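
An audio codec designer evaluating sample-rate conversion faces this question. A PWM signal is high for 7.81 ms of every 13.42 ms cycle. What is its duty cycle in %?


Duty cycle as a percentage:
DC = (t_on / T) * 100
   = (7.81 / 13.42) * 100
   = 0.581967 * 100
   = 58.2 %

58.2 %


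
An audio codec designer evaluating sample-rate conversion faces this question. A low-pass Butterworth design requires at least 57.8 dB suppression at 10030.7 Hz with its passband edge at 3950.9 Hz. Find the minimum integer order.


Butterworth filter order formula:
n = log10(10^(A/10) - 1) / (2 * log10(f_stop/f_pass))
10^(57.8/10) - 1 = 602558.5861
f_stop/f_pass = 10030.7 / 3950.9 = 2.5388
n = 7.1422 -> ceil = 8

8


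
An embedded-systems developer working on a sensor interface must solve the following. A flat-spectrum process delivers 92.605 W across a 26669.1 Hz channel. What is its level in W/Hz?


Power spectral density:
PSD = P / BW
    = 92.605 / 26669.1
    = 0.00347237 W/Hz

0.00347237 W/Hz


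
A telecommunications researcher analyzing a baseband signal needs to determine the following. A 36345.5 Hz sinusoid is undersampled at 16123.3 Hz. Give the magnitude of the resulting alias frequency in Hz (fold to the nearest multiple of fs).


Compute the nearest integer multiple of fs to the signal:
n = round(36345.5 / 16123.3) = 2
f_alias = |36345.5 - 2 * 16123.3|
        = |36345.5 - 32246.6|
        = 4098.9 Hz

4098.9


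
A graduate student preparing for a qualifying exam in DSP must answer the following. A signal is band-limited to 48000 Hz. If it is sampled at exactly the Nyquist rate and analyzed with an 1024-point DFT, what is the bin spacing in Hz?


Step 1 — Nyquist sampling rate:
fs = 2 * fmax = 2 * 48000 = 96000 Hz

Step 2 — DFT bin spacing:
df = fs / N = 96000 / 1024 = 93.75 Hz

93.75 Hz


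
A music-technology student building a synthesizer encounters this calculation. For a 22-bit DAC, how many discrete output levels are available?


Number of quantization levels = 2^N
= 2^22
= 4194304

4194304


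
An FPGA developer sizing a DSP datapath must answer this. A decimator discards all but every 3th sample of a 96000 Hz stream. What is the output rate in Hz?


Decimation reduces the sample rate:
fs_out = fs_in / M
       = 96000 / 3
       = 32000.0 Hz

32000.0 Hz


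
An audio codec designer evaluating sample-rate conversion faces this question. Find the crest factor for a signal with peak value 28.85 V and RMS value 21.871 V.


Crest factor is the ratio of peak to RMS:
CF = V_peak / V_rms
   = 28.85 / 21.871
   = 1.3191

1.3191


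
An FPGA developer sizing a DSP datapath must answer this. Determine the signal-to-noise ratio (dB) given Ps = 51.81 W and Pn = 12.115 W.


SNR in decibels:
SNR = 10 * log10(Ps / Pn)
    = 10 * log10(51.81 / 12.115)
    = 10 * log10(4.2765)
    = 10 * 0.6311
    = 6.31 dB

6.31 dB


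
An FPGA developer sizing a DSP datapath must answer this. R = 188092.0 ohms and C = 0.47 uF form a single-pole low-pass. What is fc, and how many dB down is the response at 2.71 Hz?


Step 1 — cutoff frequency:
fc = 1 / (2*pi*R*C)
C = 0.47 uF = 4.7e-07 F
fc = 1 / (2*pi*188092.0*4.7e-07)
   = 1.80033 Hz

Step 2 — magnitude at f = 2.71 Hz:
|H(f)| = 1 / sqrt(1 + (f/fc)^2)
f/fc = 2.71 / 1.80033 = 1.50528
|H| = 1 / sqrt(1 + 2.265868) = 0.553351
|H|_dB = 20*log10(0.553351) = -5.14 dB

fc = 1.80033 Hz; |H(2.71 Hz)| = -5.14 dB


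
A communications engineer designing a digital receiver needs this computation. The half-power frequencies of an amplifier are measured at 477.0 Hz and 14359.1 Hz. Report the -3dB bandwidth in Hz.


Bandwidth is the difference of -3dB frequencies:
BW = f_high - f_low
   = 14359.1 - 477.0
   = 13882.1 Hz

13882.1 Hz


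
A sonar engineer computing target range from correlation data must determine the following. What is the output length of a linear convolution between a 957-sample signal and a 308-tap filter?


Linear convolution output length:
L = N + M - 1
  = 957 + 308 - 1
  = 1264 samples

1264


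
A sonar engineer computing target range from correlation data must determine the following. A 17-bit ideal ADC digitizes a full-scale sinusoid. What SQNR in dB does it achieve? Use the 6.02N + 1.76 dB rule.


Theoretical SNR for a full-scale sinusoid:
SNR = 6.02 * N + 1.76
    = 6.02 * 17 + 1.76
    = 102.34 + 1.76
    = 104.1 dB

104.1 dB


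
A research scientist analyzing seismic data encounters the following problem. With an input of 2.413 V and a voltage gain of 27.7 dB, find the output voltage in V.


Output voltage from dB gain:
V_out = V_in * 10^(gain_dB / 20)
      = 2.413 * 10^(27.7 / 20)
      = 2.413 * 24.266101
      = 58.5541 V

58.5541 V


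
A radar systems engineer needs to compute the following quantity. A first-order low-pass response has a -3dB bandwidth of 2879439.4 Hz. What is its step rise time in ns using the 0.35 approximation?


Rise time from bandwidth relationship:
tr = 0.35 / BW
   = 0.35 / 2879439.4
   = 1.215514381e-07 s
   = 121.5514 ns

121.5514 ns


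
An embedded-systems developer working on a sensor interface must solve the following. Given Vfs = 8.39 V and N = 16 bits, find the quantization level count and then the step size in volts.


Step 1 — number of quantization levels:
L = 2^N = 2^16 = 65536

Step 2 — LSB step size:
delta = Vfs / L
      = 8.39 / 65536
      = 0.00012802 V

Levels = 65536; step size = 0.00012802 V


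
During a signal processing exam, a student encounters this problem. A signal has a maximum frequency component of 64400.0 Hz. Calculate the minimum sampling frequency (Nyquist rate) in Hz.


The Nyquist rate is twice the maximum frequency component.
fs_min = 2 * fmax
      = 2 * 64400.0
      = 128800.0 Hz

128800.0


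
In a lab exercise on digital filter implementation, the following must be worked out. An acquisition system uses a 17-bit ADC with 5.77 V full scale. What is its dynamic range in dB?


Dynamic range from full-scale to LSB:
V_min = V_max / 2^bits = 5.77 / 2^17
DR = 20 * log10(V_max / V_min)
   = 20 * log10(2^17)
   = 20 * 17 * log10(2)
   = 102.35 dB

102.35 dB


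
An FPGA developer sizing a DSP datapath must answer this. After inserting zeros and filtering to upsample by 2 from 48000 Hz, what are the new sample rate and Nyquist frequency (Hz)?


Step 1 — output sample rate after interpolation by L:
fs_out = L * fs_in = 2 * 48000 = 96000 Hz

Step 2 — Nyquist frequency of the output stream:
f_Nyq = fs_out / 2 = 96000 / 2 = 48000.0 Hz

fs_out = 96000 Hz; f_Nyquist = 48000.0 Hz


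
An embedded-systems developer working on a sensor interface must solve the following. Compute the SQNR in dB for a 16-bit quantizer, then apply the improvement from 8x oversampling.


Step 1 — baseline SQNR at Nyquist:
SQNR_base = 6.02*N + 1.76
          = 6.02*16 + 1.76
          = 98.08 dB

Step 2 — oversampling processing gain:
G = 10*log10(OSR) = 10*log10(8) = 9.03 dB

Step 3 — total:
SQNR_total = 98.08 + 9.03 = 107.11 dB

Base SQNR = 98.08 dB; oversampled SQNR = 107.11 dB


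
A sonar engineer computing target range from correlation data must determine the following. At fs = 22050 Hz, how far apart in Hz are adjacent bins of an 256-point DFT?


DFT frequency resolution:
df = fs / N
   = 22050 / 256
   = 86.1328 Hz

86.1328 Hz


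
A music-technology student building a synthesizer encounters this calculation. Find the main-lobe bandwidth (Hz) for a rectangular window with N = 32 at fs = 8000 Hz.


Main lobe width for a rectangular window:
Width = 2 * fs / N
      = 2 * 8000 / 32
      = 16000 / 32
      = 500.0 Hz

500.0 Hz


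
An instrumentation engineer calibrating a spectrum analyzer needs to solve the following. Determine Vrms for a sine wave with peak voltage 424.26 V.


RMS voltage for a sinusoidal waveform:
V_rms = V_peak / sqrt(2)
      = 424.26 / 1.414214
      = 299.997 V

299.997 V


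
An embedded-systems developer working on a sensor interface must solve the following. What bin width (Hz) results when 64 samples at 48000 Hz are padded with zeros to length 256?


Frequency resolution after zero-padding:
N_padded = 64 * 4 = 256
df = fs / N_padded
   = 48000 / 256
   = 187.5 Hz

187.5 Hz


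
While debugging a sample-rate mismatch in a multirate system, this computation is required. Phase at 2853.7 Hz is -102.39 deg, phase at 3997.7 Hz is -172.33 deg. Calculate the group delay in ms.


Group delay from phase difference:
tau = -d(phi)/d(omega)
d(phi) = -69.94 deg = -1.220683 rad
d(omega) = 2*pi*(3997.7 - 2853.7) = 7187.964 rad/s
tau = -(-1.220683) / 7187.964
    = 0.1698 ms

0.1698 ms


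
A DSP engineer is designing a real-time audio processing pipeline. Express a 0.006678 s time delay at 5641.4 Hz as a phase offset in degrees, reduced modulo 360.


Phase shift from frequency and time delay:
phi = 360 * f * t_delay
    = 360 * 5641.4 * 0.006678
    = 13562.38 degrees
    mod 360 = 242.38 degrees

242.38 degrees


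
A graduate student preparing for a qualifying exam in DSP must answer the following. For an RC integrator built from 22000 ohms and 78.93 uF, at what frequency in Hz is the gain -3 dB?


Cutoff frequency of a first-order RC filter:
fc = 1 / (2 * pi * R * C)
C = 78.93 uF = 7.893e-05 F
fc = 1 / (2 * pi * 22000 * 7.893e-05)
   = 1 / 10.910499958505
   = 0.091655 Hz

0.091655 Hz


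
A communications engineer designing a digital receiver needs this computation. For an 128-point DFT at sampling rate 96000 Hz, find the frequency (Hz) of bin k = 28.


Frequency of DFT bin k:
f_k = k * fs / N
    = 28 * 96000 / 128
    = 2688000 / 128
    = 21000.0 Hz

21000.0 Hz


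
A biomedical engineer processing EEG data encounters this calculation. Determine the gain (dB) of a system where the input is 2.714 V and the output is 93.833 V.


Voltage gain in dB:
G = 20 * log10(Vout / Vin)
  = 20 * log10(93.833 / 2.714)
  = 20 * log10(34.573692)
  = 20 * 1.538746
  = 30.77 dB

30.77 dB


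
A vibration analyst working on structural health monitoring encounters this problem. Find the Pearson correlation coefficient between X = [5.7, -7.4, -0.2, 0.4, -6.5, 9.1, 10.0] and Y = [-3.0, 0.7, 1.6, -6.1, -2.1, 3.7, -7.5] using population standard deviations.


Pearson correlation coefficient (population):
r = cov(X,Y) / (std(X) * std(Y))
Mean X = 1.5857, Mean Y = -1.8143
Cov(X,Y) = -4.65449
Std(X) = 6.490747, Std(Y) = 3.790374
r = -0.1892

-0.1892


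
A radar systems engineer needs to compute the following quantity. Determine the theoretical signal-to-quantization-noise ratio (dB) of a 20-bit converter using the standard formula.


Theoretical SNR for a full-scale sinusoid:
SNR = 6.02 * N + 1.76
    = 6.02 * 20 + 1.76
    = 120.4 + 1.76
    = 122.16 dB

122.16 dB


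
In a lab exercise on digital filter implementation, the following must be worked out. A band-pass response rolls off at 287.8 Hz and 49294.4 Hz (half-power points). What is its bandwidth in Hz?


Bandwidth is the difference of -3dB frequencies:
BW = f_high - f_low
   = 49294.4 - 287.8
   = 49006.6 Hz

49006.6 Hz


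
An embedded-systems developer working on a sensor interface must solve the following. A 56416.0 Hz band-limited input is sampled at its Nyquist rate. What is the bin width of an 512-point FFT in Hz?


Step 1 — Nyquist sampling rate:
fs = 2 * fmax = 2 * 56416.0 = 112832.0 Hz

Step 2 — DFT bin spacing:
df = fs / N = 112832.0 / 512 = 220.375 Hz

220.375 Hz


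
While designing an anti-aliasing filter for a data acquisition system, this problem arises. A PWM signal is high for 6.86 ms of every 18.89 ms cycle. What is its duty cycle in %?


Duty cycle as a percentage:
DC = (t_on / T) * 100
   = (6.86 / 18.89) * 100
   = 0.363155 * 100
   = 36.32 %

36.32 %


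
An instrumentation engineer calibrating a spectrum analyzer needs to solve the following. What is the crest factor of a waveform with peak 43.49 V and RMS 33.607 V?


Crest factor is the ratio of peak to RMS:
CF = V_peak / V_rms
   = 43.49 / 33.607
   = 1.2941

1.2941


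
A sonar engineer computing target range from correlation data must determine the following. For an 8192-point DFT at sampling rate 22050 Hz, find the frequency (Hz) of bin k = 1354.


Frequency of DFT bin k:
f_k = k * fs / N
    = 1354 * 22050 / 8192
    = 29855700 / 8192
    = 3644.495 Hz

3644.495 Hz


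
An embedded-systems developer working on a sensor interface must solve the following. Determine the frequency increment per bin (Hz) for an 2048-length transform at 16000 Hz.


DFT frequency resolution:
df = fs / N
   = 16000 / 2048
   = 7.8125 Hz

7.8125 Hz


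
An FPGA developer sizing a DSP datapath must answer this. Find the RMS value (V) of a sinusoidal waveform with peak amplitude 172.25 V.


RMS voltage for a sinusoidal waveform:
V_rms = V_peak / sqrt(2)
      = 172.25 / 1.414214
      = 121.799 V

121.799 V


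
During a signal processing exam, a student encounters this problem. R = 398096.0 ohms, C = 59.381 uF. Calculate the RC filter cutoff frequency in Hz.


Cutoff frequency of a first-order RC filter:
fc = 1 / (2 * pi * R * C)
C = 59.381 uF = 5.9381e-05 F
fc = 1 / (2 * pi * 398096.0 * 5.9381e-05)
   = 1 / 148.53034481217
   = 0.006733 Hz

0.006733 Hz


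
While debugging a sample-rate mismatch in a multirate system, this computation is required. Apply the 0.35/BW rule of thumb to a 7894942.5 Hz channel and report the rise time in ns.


Rise time from bandwidth relationship:
tr = 0.35 / BW
   = 0.35 / 7894942.5
   = 4.433217848e-08 s
   = 44.3322 ns

44.3322 ns


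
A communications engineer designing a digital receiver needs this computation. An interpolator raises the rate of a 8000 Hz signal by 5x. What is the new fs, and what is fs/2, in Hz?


Step 1 — output sample rate after interpolation by L:
fs_out = L * fs_in = 5 * 8000 = 40000 Hz

Step 2 — Nyquist frequency of the output stream:
f_Nyq = fs_out / 2 = 40000 / 2 = 20000.0 Hz

fs_out = 40000 Hz; f_Nyquist = 20000.0 Hz


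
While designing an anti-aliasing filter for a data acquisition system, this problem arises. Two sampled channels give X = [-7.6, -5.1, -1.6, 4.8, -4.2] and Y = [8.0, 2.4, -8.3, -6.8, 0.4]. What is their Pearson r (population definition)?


Pearson correlation coefficient (population):
r = cov(X,Y) / (std(X) * std(Y))
Mean X = -2.74, Mean Y = -0.86
Cov(X,Y) = -21.1724
Std(X) = 4.230177, Std(Y) = 6.022491
r = -0.8311

-0.8311


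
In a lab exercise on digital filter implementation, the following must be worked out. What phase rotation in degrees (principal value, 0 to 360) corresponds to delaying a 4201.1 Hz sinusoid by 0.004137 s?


Phase shift from frequency and time delay:
phi = 360 * f * t_delay
    = 360 * 4201.1 * 0.004137
    = 6256.78 degrees
    mod 360 = 136.78 degrees

136.78 degrees


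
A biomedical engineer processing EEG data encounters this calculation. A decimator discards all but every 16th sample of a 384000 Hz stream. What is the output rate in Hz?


Decimation reduces the sample rate:
fs_out = fs_in / M
       = 384000 / 16
       = 24000.0 Hz

24000.0 Hz


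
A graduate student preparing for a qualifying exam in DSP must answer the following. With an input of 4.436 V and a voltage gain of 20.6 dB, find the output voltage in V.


Output voltage from dB gain:
V_out = V_in * 10^(gain_dB / 20)
      = 4.436 * 10^(20.6 / 20)
      = 4.436 * 10.715193
      = 47.5326 V

47.5326 V


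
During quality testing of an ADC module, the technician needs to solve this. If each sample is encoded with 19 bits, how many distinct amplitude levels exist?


Number of quantization levels = 2^N
= 2^19
= 524288

524288


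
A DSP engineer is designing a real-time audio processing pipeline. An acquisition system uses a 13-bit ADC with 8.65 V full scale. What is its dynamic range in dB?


Dynamic range from full-scale to LSB:
V_min = V_max / 2^bits = 8.65 / 2^13
DR = 20 * log10(V_max / V_min)
   = 20 * log10(2^13)
   = 20 * 13 * log10(2)
   = 78.27 dB

78.27 dB


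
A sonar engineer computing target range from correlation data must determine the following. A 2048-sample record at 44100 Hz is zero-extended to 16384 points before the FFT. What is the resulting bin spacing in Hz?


Frequency resolution after zero-padding:
N_padded = 2048 * 8 = 16384
df = fs / N_padded
   = 44100 / 16384
   = 2.6917 Hz

2.6917 Hz


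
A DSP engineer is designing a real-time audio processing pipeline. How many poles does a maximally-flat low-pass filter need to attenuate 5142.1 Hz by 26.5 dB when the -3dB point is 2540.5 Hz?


Butterworth filter order formula:
n = log10(10^(A/10) - 1) / (2 * log10(f_stop/f_pass))
10^(26.5/10) - 1 = 445.6836
f_stop/f_pass = 5142.1 / 2540.5 = 2.0241
n = 4.3253 -> ceil = 5

5


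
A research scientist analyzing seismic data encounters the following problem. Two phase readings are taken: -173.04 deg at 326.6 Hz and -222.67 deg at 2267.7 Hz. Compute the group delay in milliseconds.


Group delay from phase difference:
tau = -d(phi)/d(omega)
d(phi) = -49.63 deg = -0.866207 rad
d(omega) = 2*pi*(2267.7 - 326.6) = 12196.291 rad/s
tau = -(-0.866207) / 12196.291
    = 0.071 ms

0.071 ms


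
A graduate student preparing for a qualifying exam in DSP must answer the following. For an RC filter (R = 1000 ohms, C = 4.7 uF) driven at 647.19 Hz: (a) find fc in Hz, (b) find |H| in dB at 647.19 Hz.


Step 1 — cutoff frequency:
fc = 1 / (2*pi*R*C)
C = 4.7 uF = 4.7e-06 F
fc = 1 / (2*pi*1000*4.7e-06)
   = 33.8628 Hz

Step 2 — magnitude at f = 647.19 Hz:
|H(f)| = 1 / sqrt(1 + (f/fc)^2)
f/fc = 647.19 / 33.8628 = 19.112123
|H| = 1 / sqrt(1 + 365.273246) = 0.0522513
|H|_dB = 20*log10(0.0522513) = -25.64 dB

fc = 33.8628 Hz; |H(647.19 Hz)| = -25.64 dB


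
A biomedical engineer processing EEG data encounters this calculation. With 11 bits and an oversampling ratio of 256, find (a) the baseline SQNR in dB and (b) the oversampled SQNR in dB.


Step 1 — baseline SQNR at Nyquist:
SQNR_base = 6.02*N + 1.76
          = 6.02*11 + 1.76
          = 67.98 dB

Step 2 — oversampling processing gain:
G = 10*log10(OSR) = 10*log10(256) = 24.08 dB

Step 3 — total:
SQNR_total = 67.98 + 24.08 = 92.06 dB

Base SQNR = 67.98 dB; oversampled SQNR = 92.06 dB


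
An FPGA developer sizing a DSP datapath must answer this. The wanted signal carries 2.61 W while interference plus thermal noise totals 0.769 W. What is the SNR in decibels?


SNR in decibels:
SNR = 10 * log10(Ps / Pn)
    = 10 * log10(2.61 / 0.769)
    = 10 * log10(3.394)
    = 10 * 0.5307
    = 5.31 dB

5.31 dB


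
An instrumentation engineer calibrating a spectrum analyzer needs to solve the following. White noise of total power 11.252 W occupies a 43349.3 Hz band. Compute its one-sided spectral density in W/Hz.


Power spectral density:
PSD = P / BW
    = 11.252 / 43349.3
    = 0.00025957 W/Hz

0.00025957 W/Hz


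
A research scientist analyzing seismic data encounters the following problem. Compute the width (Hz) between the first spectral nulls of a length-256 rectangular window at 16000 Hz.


Main lobe width for a rectangular window:
Width = 2 * fs / N
      = 2 * 16000 / 256
      = 32000 / 256
      = 125.0 Hz

125.0 Hz


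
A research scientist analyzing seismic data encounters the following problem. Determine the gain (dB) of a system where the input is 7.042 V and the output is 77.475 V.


Voltage gain in dB:
G = 20 * log10(Vout / Vin)
  = 20 * log10(77.475 / 7.042)
  = 20 * log10(11.001846)
  = 20 * 1.041466
  = 20.83 dB

20.83 dB


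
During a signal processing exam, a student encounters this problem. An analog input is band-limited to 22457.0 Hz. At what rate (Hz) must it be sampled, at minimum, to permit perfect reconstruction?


The Nyquist rate is twice the maximum frequency component.
fs_min = 2 * fmax
      = 2 * 22457.0
      = 44914.0 Hz

44914.0


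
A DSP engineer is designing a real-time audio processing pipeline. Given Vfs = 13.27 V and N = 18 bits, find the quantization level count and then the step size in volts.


Step 1 — number of quantization levels:
L = 2^N = 2^18 = 262144

Step 2 — LSB step size:
delta = Vfs / L
      = 13.27 / 262144
      = 5.062e-05 V

Levels = 262144; step size = 5.062e-05 V


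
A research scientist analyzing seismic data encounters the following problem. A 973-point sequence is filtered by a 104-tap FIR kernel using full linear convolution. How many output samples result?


Linear convolution output length:
L = N + M - 1
  = 973 + 104 - 1
  = 1076 samples

1076


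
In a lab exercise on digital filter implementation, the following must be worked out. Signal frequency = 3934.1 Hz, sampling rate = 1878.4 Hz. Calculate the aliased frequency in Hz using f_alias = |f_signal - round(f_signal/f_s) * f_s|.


Compute the nearest integer multiple of fs to the signal:
n = round(3934.1 / 1878.4) = 2
f_alias = |3934.1 - 2 * 1878.4|
        = |3934.1 - 3756.8|
        = 177.3 Hz

177.3


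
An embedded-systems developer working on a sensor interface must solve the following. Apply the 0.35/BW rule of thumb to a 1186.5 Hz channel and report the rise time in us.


Rise time from bandwidth relationship:
tr = 0.35 / BW
   = 0.35 / 1186.5
   = 0.0002949852507 s
   = 294.9853 us

294.9853 us


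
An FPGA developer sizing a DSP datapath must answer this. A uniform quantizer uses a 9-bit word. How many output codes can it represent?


Number of quantization levels = 2^N
= 2^9
= 512

512


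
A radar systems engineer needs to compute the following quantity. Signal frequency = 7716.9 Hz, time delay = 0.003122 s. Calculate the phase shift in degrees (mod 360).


Phase shift from frequency and time delay:
phi = 360 * f * t_delay
    = 360 * 7716.9 * 0.003122
    = 8673.18 degrees
    mod 360 = 33.18 degrees

33.18 degrees


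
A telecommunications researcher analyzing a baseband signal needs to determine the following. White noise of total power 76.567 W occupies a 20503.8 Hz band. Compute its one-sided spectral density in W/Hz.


Power spectral density:
PSD = P / BW
    = 76.567 / 20503.8
    = 0.00373428 W/Hz

0.00373428 W/Hz


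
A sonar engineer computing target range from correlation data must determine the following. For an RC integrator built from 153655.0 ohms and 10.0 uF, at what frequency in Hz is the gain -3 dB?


Cutoff frequency of a first-order RC filter:
fc = 1 / (2 * pi * R * C)
C = 10.0 uF = 1e-05 F
fc = 1 / (2 * pi * 153655.0 * 1e-05)
   = 1 / 9.6544283837468
   = 0.103579 Hz

0.103579 Hz


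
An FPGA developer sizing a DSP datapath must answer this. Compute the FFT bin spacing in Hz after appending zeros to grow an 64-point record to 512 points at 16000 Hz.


Frequency resolution after zero-padding:
N_padded = 64 * 8 = 512
df = fs / N_padded
   = 16000 / 512
   = 31.25 Hz

31.25 Hz


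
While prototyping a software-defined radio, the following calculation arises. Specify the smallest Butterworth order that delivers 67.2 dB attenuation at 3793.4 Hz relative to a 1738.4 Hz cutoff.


Butterworth filter order formula:
n = log10(10^(A/10) - 1) / (2 * log10(f_stop/f_pass))
10^(67.2/10) - 1 = 5248073.6025
f_stop/f_pass = 3793.4 / 1738.4 = 2.1821
n = 9.915 -> ceil = 10

10


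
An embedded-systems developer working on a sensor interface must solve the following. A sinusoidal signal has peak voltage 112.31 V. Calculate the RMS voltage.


RMS voltage for a sinusoidal waveform:
V_rms = V_peak / sqrt(2)
      = 112.31 / 1.414214
      = 79.415 V

79.415 V


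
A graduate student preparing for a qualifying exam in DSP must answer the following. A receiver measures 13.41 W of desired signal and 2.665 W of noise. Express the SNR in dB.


SNR in decibels:
SNR = 10 * log10(Ps / Pn)
    = 10 * log10(13.41 / 2.665)
    = 10 * log10(5.0319)
    = 10 * 0.7017
    = 7.02 dB

7.02 dB


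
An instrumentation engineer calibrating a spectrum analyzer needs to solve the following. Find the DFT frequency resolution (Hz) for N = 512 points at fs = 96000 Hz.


DFT frequency resolution:
df = fs / N
   = 96000 / 512
   = 187.5 Hz

187.5 Hz


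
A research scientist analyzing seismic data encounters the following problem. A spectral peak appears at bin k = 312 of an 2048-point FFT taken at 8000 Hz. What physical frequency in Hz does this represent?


Frequency of DFT bin k:
f_k = k * fs / N
    = 312 * 8000 / 2048
    = 2496000 / 2048
    = 1218.75 Hz

1218.75 Hz


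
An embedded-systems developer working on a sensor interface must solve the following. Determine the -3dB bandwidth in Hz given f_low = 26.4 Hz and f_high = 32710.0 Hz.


Bandwidth is the difference of -3dB frequencies:
BW = f_high - f_low
   = 32710.0 - 26.4
   = 32683.6 Hz

32683.6 Hz


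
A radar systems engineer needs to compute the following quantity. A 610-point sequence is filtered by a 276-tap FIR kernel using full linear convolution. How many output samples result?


Linear convolution output length:
L = N + M - 1
  = 610 + 276 - 1
  = 885 samples

885


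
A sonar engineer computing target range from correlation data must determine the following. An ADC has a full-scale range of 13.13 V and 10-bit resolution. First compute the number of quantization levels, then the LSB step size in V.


Step 1 — number of quantization levels:
L = 2^N = 2^10 = 1024

Step 2 — LSB step size:
delta = Vfs / L
      = 13.13 / 1024
      = 0.01282227 V

Levels = 1024; step size = 0.01282227 V


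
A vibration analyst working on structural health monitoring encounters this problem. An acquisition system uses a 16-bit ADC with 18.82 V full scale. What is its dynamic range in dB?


Dynamic range from full-scale to LSB:
V_min = V_max / 2^bits = 18.82 / 2^16
DR = 20 * log10(V_max / V_min)
   = 20 * log10(2^16)
   = 20 * 16 * log10(2)
   = 96.33 dB

96.33 dB


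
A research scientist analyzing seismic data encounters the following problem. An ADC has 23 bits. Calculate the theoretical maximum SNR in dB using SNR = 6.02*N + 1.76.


Theoretical SNR for a full-scale sinusoid:
SNR = 6.02 * N + 1.76
    = 6.02 * 23 + 1.76
    = 138.46 + 1.76
    = 140.22 dB

140.22 dB


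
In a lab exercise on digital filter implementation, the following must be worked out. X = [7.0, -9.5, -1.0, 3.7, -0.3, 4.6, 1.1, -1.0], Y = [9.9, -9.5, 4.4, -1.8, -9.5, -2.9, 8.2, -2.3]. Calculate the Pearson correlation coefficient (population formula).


Pearson correlation coefficient (population):
r = cov(X,Y) / (std(X) * std(Y))
Mean X = 0.575, Mean Y = -0.4375
Cov(X,Y) = 18.916563
Std(X) = 4.673797, Std(Y) = 6.896727
r = 0.5869

0.5869


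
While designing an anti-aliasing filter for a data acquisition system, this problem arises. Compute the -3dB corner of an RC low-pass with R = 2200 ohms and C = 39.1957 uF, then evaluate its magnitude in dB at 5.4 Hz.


Step 1 — cutoff frequency:
fc = 1 / (2*pi*R*C)
C = 39.1957 uF = 3.91957e-05 F
fc = 1 / (2*pi*2200*3.91957e-05)
   = 1.84569 Hz

Step 2 — magnitude at f = 5.4 Hz:
|H(f)| = 1 / sqrt(1 + (f/fc)^2)
f/fc = 5.4 / 1.84569 = 2.925735
|H| = 1 / sqrt(1 + 8.559925) = 0.3234244
|H|_dB = 20*log10(0.3234244) = -9.8 dB

fc = 1.84569 Hz; |H(5.4 Hz)| = -9.8 dB


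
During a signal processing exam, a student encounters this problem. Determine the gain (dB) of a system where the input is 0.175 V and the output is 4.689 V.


Voltage gain in dB:
G = 20 * log10(Vout / Vin)
  = 20 * log10(4.689 / 0.175)
  = 20 * log10(26.794286)
  = 20 * 1.428042
  = 28.56 dB

28.56 dB


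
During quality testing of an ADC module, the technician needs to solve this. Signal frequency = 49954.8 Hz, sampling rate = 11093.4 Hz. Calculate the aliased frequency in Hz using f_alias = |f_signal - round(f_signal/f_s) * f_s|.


Compute the nearest integer multiple of fs to the signal:
n = round(49954.8 / 11093.4) = 5
f_alias = |49954.8 - 5 * 11093.4|
        = |49954.8 - 55467.0|
        = 5512.2 Hz

5512.2


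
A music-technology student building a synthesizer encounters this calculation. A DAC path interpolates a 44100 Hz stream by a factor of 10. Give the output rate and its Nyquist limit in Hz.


Step 1 — output sample rate after interpolation by L:
fs_out = L * fs_in = 10 * 44100 = 441000 Hz

Step 2 — Nyquist frequency of the output stream:
f_Nyq = fs_out / 2 = 441000 / 2 = 220500.0 Hz

fs_out = 441000 Hz; f_Nyquist = 220500.0 Hz


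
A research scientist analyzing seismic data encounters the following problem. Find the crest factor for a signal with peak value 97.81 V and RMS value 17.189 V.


Crest factor is the ratio of peak to RMS:
CF = V_peak / V_rms
   = 97.81 / 17.189
   = 5.6903

5.6903


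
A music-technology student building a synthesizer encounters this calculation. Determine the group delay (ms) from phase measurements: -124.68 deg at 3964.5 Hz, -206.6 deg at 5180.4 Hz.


Group delay from phase difference:
tau = -d(phi)/d(omega)
d(phi) = -81.92 deg = -1.429774 rad
d(omega) = 2*pi*(5180.4 - 3964.5) = 7639.725 rad/s
tau = -(-1.429774) / 7639.725
    = 0.1871 ms

0.1871 ms


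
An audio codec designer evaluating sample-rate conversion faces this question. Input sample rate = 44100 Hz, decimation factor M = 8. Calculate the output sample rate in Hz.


Decimation reduces the sample rate:
fs_out = fs_in / M
       = 44100 / 8
       = 5512.5 Hz

5512.5 Hz


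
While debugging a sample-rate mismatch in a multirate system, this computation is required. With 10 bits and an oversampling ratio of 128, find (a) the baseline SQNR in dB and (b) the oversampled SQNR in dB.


Step 1 — baseline SQNR at Nyquist:
SQNR_base = 6.02*N + 1.76
          = 6.02*10 + 1.76
          = 61.96 dB

Step 2 — oversampling processing gain:
G = 10*log10(OSR) = 10*log10(128) = 21.07 dB

Step 3 — total:
SQNR_total = 61.96 + 21.07 = 83.03 dB

Base SQNR = 61.96 dB; oversampled SQNR = 83.03 dB


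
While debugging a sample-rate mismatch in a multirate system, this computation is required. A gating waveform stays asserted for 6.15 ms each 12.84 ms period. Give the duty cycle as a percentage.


Duty cycle as a percentage:
DC = (t_on / T) * 100
   = (6.15 / 12.84) * 100
   = 0.478972 * 100
   = 47.9 %

47.9 %


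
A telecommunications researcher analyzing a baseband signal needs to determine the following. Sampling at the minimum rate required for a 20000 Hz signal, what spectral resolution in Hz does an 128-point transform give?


Step 1 — Nyquist sampling rate:
fs = 2 * fmax = 2 * 20000 = 40000 Hz

Step 2 — DFT bin spacing:
df = fs / N = 40000 / 128 = 312.5 Hz

312.5 Hz


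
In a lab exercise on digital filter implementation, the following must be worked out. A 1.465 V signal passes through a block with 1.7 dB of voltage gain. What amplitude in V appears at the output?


Output voltage from dB gain:
V_out = V_in * 10^(gain_dB / 20)
      = 1.465 * 10^(1.7 / 20)
      = 1.465 * 1.216186
      = 1.7817 V

1.7817 V


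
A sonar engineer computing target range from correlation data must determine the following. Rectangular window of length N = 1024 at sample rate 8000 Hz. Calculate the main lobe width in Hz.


Main lobe width for a rectangular window:
Width = 2 * fs / N
      = 2 * 8000 / 1024
      = 16000 / 1024
      = 15.625 Hz

15.625 Hz


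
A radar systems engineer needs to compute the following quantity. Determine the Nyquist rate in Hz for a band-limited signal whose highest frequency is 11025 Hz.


The Nyquist rate is twice the maximum frequency component.
fs_min = 2 * fmax
      = 2 * 11025
      = 22050 Hz

22050


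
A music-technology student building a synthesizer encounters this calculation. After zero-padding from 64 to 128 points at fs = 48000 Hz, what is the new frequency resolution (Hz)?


Frequency resolution after zero-padding:
N_padded = 64 * 2 = 128
df = fs / N_padded
   = 48000 / 128
   = 375.0 Hz

375.0 Hz


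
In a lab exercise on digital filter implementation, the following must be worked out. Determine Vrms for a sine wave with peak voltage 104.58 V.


RMS voltage for a sinusoidal waveform:
V_rms = V_peak / sqrt(2)
      = 104.58 / 1.414214
      = 73.949 V

73.949 V


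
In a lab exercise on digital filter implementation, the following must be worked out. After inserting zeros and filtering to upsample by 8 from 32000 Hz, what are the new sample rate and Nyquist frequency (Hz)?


Step 1 — output sample rate after interpolation by L:
fs_out = L * fs_in = 8 * 32000 = 256000 Hz

Step 2 — Nyquist frequency of the output stream:
f_Nyq = fs_out / 2 = 256000 / 2 = 128000.0 Hz

fs_out = 256000 Hz; f_Nyquist = 128000.0 Hz


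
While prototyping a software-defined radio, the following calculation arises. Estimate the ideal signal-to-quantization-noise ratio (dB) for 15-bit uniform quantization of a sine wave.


Theoretical SNR for a full-scale sinusoid:
SNR = 6.02 * N + 1.76
    = 6.02 * 15 + 1.76
    = 90.3 + 1.76
    = 92.06 dB

92.06 dB


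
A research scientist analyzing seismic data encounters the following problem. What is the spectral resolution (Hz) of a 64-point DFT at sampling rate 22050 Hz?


DFT frequency resolution:
df = fs / N
   = 22050 / 64
   = 344.5312 Hz

344.5312 Hz


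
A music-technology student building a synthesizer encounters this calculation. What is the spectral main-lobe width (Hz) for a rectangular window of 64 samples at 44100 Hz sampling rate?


Main lobe width for a rectangular window:
Width = 2 * fs / N
      = 2 * 44100 / 64
      = 88200 / 64
      = 1378.125 Hz

1378.125 Hz


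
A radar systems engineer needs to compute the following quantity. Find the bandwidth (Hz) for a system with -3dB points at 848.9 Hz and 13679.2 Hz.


Bandwidth is the difference of -3dB frequencies:
BW = f_high - f_low
   = 13679.2 - 848.9
   = 12830.3 Hz

12830.3 Hz


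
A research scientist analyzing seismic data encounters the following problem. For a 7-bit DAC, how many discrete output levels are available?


Number of quantization levels = 2^N
= 2^7
= 128

128


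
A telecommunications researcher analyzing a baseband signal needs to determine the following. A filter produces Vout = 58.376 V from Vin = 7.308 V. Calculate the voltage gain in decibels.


Voltage gain in dB:
G = 20 * log10(Vout / Vin)
  = 20 * log10(58.376 / 7.308)
  = 20 * log10(7.987958)
  = 20 * 0.902436
  = 18.05 dB

18.05 dB


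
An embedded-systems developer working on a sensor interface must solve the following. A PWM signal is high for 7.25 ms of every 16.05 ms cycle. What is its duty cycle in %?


Duty cycle as a percentage:
DC = (t_on / T) * 100
   = (7.25 / 16.05) * 100
   = 0.451713 * 100
   = 45.17 %

45.17 %


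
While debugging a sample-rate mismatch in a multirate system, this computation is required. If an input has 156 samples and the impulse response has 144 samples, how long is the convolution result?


Linear convolution output length:
L = N + M - 1
  = 156 + 144 - 1
  = 299 samples

299


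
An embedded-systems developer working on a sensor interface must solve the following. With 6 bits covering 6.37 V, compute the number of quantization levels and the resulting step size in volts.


Step 1 — number of quantization levels:
L = 2^N = 2^6 = 64

Step 2 — LSB step size:
delta = Vfs / L
      = 6.37 / 64
      = 0.09953125 V

Levels = 64; step size = 0.09953125 V


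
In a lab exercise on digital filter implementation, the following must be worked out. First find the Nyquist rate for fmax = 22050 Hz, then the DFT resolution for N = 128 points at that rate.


Step 1 — Nyquist sampling rate:
fs = 2 * fmax = 2 * 22050 = 44100 Hz

Step 2 — DFT bin spacing:
df = fs / N = 44100 / 128 = 344.5312 Hz

344.5312 Hz


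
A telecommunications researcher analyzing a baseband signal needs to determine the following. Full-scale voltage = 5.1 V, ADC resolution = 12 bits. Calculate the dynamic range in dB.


Dynamic range from full-scale to LSB:
V_min = V_max / 2^bits = 5.1 / 2^12
DR = 20 * log10(V_max / V_min)
   = 20 * log10(2^12)
   = 20 * 12 * log10(2)
   = 72.25 dB

72.25 dB


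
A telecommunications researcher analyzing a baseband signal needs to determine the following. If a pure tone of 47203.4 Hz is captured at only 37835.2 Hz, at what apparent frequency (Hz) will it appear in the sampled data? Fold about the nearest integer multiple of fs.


Compute the nearest integer multiple of fs to the signal:
n = round(47203.4 / 37835.2) = 1
f_alias = |47203.4 - 1 * 37835.2|
        = |47203.4 - 37835.2|
        = 9368.2 Hz

9368.2


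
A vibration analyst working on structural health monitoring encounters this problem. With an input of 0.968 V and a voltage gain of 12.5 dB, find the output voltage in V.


Output voltage from dB gain:
V_out = V_in * 10^(gain_dB / 20)
      = 0.968 * 10^(12.5 / 20)
      = 0.968 * 4.216965
      = 4.082 V

4.082 V


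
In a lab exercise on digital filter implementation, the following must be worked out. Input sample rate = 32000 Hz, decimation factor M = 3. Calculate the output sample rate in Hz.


Decimation reduces the sample rate:
fs_out = fs_in / M
       = 32000 / 3
       = 10666.6667 Hz

10666.6667 Hz


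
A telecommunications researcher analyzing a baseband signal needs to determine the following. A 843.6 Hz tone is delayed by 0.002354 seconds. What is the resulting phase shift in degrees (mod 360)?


Phase shift from frequency and time delay:
phi = 360 * f * t_delay
    = 360 * 843.6 * 0.002354
    = 714.9 degrees
    mod 360 = 354.9 degrees

354.9 degrees


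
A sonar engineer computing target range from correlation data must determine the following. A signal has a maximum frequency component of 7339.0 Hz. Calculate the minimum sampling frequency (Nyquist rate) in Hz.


The Nyquist rate is twice the maximum frequency component.
fs_min = 2 * fmax
      = 2 * 7339.0
      = 14678.0 Hz

14678.0


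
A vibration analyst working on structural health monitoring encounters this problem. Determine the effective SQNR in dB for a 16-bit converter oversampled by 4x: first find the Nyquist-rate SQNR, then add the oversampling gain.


Step 1 — baseline SQNR at Nyquist:
SQNR_base = 6.02*N + 1.76
          = 6.02*16 + 1.76
          = 98.08 dB

Step 2 — oversampling processing gain:
G = 10*log10(OSR) = 10*log10(4) = 6.02 dB

Step 3 — total:
SQNR_total = 98.08 + 6.02 = 104.1 dB

Base SQNR = 98.08 dB; oversampled SQNR = 104.1 dB


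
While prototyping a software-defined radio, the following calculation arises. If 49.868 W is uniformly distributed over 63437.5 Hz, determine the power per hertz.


Power spectral density:
PSD = P / BW
    = 49.868 / 63437.5
    = 0.0007861 W/Hz

0.0007861 W/Hz


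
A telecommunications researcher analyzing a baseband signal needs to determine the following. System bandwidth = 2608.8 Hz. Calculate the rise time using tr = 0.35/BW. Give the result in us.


Rise time from bandwidth relationship:
tr = 0.35 / BW
   = 0.35 / 2608.8
   = 0.0001341613002 s
   = 134.1613 us

134.1613 us


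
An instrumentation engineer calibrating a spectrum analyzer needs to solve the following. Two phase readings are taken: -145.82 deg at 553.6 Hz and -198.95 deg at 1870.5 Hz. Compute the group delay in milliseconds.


Group delay from phase difference:
tau = -d(phi)/d(omega)
d(phi) = -53.13 deg = -0.927293 rad
d(omega) = 2*pi*(1870.5 - 553.6) = 8274.3267 rad/s
tau = -(-0.927293) / 8274.3267
    = 0.1121 ms

0.1121 ms


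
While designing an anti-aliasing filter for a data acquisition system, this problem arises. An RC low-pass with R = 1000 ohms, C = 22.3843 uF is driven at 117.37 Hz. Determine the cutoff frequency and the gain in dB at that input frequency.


Step 1 — cutoff frequency:
fc = 1 / (2*pi*R*C)
C = 22.3843 uF = 2.23843e-05 F
fc = 1 / (2*pi*1000*2.23843e-05)
   = 7.11011 Hz

Step 2 — magnitude at f = 117.37 Hz:
|H(f)| = 1 / sqrt(1 + (f/fc)^2)
f/fc = 117.37 / 7.11011 = 16.50748
|H| = 1 / sqrt(1 + 272.496896) = 0.0604677
|H|_dB = 20*log10(0.0604677) = -24.37 dB

fc = 7.11011 Hz; |H(117.37 Hz)| = -24.37 dB
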